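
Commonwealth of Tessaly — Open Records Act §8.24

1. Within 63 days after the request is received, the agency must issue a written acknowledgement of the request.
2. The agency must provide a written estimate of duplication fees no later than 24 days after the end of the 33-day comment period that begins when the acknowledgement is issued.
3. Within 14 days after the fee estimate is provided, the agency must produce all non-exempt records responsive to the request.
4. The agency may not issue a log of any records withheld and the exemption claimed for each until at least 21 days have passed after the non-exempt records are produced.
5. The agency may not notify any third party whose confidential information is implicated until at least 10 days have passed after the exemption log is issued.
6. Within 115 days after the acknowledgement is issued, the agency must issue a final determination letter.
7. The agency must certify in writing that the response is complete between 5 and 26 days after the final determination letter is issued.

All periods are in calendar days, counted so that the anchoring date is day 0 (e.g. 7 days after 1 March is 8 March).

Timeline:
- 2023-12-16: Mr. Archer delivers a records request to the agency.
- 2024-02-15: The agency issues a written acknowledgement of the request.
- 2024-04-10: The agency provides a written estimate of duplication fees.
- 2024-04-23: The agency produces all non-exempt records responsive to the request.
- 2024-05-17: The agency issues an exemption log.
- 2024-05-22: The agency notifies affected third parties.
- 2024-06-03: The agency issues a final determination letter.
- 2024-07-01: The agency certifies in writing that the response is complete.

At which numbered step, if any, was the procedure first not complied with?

Step 1 — counting 63 days from 2023-12-16 (when the request is received) gives a deadline of 2024-02-17; 2024-02-15 is within that limit.
Step 2 — counting 24 days from 2024-03-19 (end of the 33-day comment period, which began when the acknowledgement is issued on 2024-02-15) gives a deadline of 2024-04-12; 2024-04-10 is within that limit.
Step 3 — counting 14 days from 2024-04-10 (when the fee estimate is provided) gives a deadline of 2024-04-24; done 2024-04-23 — timely.
Step 4 — must wait 21 days from 2024-04-23 (when the non-exempt records are produced), so not before 2024-05-14; done 2024-05-17, after the minimum wait.
Step 5 — must wait 10 days from 2024-05-17 (when the exemption log is issued), so not before 2024-05-27; acted on 2024-05-22, 5 days prematurely.

Step 5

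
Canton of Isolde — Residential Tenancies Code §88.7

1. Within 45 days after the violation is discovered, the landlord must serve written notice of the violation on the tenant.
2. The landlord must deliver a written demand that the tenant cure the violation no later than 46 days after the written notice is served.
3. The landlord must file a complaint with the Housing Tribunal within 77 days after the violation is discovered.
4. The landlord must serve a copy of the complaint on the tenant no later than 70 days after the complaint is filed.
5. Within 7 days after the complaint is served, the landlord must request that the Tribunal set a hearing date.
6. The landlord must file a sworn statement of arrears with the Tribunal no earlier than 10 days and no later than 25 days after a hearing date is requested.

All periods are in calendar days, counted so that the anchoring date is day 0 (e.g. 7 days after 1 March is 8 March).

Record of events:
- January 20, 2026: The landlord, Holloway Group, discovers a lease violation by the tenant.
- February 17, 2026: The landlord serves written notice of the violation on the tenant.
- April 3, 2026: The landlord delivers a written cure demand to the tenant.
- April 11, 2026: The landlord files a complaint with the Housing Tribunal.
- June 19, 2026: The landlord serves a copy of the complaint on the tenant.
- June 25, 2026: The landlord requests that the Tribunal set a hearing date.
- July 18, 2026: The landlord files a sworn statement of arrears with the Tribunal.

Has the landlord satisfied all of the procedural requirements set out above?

Step 1 — counting 45 days from January 20, 2026 (when the violation is discovered) gives a deadline of March 6, 2026; done February 17, 2026 — timely.
Step 2 — counting 46 days from February 17, 2026 (when the written notice is served) gives a deadline of April 4, 2026; April 3, 2026 is within that limit.
Step 3 — counting 77 days from January 20, 2026 (when the violation is discovered) gives a deadline of April 7, 2026; not done until April 11, 2026, 4 days after the deadline.
No need to go further; step 3 was not satisfied.

No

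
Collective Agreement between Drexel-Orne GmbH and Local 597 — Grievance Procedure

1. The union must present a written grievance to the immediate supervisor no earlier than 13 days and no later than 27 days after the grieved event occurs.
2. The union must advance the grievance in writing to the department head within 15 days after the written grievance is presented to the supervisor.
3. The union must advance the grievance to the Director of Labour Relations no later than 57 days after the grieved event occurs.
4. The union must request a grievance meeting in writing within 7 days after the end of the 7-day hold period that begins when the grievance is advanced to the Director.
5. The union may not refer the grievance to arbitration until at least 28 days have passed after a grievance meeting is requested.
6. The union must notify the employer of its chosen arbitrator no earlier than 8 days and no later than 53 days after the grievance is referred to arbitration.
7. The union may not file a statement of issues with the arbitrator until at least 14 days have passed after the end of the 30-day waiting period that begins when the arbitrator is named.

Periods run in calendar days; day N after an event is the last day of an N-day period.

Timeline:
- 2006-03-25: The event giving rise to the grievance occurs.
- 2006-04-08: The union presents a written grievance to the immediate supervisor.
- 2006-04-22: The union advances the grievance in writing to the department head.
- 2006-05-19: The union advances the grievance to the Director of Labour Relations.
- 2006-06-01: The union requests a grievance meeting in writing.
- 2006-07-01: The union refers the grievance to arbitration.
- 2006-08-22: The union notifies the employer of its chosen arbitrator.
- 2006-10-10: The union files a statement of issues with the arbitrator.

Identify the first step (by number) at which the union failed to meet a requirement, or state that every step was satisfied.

None — every step was satisfied

Step 1: the window is 13–27 days after 2006-03-25 (when the grieved event occurs), so 2006-04-07 through 2006-04-21; done 2006-04-08 — within the window.
Step 2: 15 days after 2006-04-08 (when the written grievance is presented to the supervisor) is 2006-04-23; 2006-04-22 is within that limit.
Step 3: 57 days after 2006-03-25 (when the grieved event occurs) is 2006-05-21; completed 2006-05-19, before the deadline.
Step 4: 7 days after 2006-05-26 (end of the 7-day hold period, which began when the grievance is advanced to the Director on 2006-05-19) is 2006-06-02; 2006-06-01 is within that limit.
Step 5: the earliest permitted date is 28 days after 2006-06-01 (when a grievance meeting is requested), i.e. 2006-06-29; done 2006-07-01 — permitted.
Step 6: the window is 8–53 days after 2006-07-01 (when the grievance is referred to arbitration), so 2006-07-09 through 2006-08-23; 2006-08-22 falls inside that range.
Step 7: the earliest permitted date is 14 days after 2006-09-21 (end of the 30-day waiting period, which began when the arbitrator is named on 2006-08-22), i.e. 2006-10-05; 2006-10-10 is on or after that date.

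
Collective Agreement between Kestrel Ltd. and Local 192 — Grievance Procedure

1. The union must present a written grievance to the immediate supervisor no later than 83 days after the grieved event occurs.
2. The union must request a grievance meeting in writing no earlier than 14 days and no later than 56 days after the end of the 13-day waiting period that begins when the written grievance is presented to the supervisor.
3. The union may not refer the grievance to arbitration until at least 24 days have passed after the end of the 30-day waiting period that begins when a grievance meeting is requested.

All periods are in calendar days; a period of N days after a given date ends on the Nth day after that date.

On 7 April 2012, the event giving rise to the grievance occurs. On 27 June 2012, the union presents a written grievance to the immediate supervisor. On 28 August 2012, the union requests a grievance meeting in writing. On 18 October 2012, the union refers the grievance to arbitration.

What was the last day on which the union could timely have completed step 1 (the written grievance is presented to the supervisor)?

29 June 2012

Step 1 runs from 7 April 2012, when the grieved event occurs. 83 days after 7 April 2012 is 29 June 2012.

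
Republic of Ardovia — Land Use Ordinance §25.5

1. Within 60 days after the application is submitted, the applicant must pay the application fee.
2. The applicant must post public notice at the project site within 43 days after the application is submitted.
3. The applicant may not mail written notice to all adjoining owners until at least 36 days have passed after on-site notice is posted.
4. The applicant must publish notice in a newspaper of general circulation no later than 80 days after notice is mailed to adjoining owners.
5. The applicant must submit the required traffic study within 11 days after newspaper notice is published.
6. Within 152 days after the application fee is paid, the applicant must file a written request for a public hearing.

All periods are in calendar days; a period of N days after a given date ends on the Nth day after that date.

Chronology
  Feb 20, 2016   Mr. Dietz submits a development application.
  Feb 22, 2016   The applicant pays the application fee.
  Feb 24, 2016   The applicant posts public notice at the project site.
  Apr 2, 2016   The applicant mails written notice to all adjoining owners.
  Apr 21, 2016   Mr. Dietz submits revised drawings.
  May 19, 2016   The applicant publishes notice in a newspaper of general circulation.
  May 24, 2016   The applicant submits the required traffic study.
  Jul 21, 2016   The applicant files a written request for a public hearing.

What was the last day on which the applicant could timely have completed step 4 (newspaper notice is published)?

Step 4 runs from Apr 2, 2016, when notice is mailed to adjoining owners. 80 days after Apr 2, 2016 is Jun 21, 2016.

Jun 21, 2016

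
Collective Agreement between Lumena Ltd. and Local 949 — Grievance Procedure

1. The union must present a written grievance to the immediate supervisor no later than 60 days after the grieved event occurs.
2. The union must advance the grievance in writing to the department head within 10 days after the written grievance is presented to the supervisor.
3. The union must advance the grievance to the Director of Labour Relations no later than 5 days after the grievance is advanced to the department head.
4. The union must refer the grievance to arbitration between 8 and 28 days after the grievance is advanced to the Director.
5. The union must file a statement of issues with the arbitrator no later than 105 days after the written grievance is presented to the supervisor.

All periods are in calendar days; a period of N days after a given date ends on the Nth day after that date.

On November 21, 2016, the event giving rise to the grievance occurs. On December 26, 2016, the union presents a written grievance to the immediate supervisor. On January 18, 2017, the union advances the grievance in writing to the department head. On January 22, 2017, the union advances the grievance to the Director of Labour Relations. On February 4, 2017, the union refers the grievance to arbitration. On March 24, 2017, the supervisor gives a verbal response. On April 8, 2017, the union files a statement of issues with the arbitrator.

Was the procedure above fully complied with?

Step 1 — counting 60 days from November 21, 2016 (when the grieved event occurs) gives a deadline of January 20, 2017; December 26, 2016 is within that limit.
Step 2 — counting 10 days from December 26, 2016 (when the written grievance is presented to the supervisor) gives a deadline of January 5, 2017; done January 18, 2017 — 13 days late.

No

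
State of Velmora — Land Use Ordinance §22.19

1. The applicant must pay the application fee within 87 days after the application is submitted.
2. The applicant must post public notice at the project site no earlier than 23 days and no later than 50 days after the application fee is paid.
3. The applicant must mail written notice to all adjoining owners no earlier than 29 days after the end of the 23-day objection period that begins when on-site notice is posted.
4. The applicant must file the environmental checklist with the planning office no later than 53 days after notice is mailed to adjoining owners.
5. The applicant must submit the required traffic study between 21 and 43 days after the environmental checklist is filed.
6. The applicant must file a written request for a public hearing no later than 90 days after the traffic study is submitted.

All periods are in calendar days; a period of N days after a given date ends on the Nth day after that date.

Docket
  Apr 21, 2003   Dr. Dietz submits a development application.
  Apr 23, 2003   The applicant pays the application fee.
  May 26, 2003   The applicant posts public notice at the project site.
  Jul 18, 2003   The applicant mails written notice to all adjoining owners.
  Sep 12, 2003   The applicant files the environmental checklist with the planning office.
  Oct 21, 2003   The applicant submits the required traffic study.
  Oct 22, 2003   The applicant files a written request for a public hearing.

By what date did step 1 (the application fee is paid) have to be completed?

Step 1 runs from Apr 21, 2003, when the application is submitted. 87 days after Apr 21, 2003 is Jul 17, 2003.

Jul 17, 2003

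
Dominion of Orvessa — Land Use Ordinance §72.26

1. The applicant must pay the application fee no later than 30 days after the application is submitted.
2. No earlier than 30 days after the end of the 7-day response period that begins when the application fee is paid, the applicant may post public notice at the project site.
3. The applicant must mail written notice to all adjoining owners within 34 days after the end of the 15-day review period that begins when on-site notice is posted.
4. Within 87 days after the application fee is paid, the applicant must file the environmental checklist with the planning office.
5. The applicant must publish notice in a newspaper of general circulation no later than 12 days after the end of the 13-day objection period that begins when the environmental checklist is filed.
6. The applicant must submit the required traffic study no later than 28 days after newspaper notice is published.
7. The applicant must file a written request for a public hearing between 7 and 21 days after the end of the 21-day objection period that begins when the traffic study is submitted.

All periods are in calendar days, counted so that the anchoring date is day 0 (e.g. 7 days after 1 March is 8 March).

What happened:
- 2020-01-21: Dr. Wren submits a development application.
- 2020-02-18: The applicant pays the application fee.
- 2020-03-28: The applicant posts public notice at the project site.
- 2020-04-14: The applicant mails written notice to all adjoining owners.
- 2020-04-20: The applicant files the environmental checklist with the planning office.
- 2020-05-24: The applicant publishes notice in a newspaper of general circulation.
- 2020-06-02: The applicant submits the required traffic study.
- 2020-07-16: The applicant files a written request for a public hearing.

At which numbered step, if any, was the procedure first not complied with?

(1) due by 2020-01-21 + 30 days = 2020-02-20; 2020-02-18 is within that limit.
(2) permitted from 2020-02-25 + 30 days = 2020-03-26 onward; 2020-03-28 is on or after that date.
(3) due by 2020-04-12 + 34 days = 2020-05-16; completed 2020-04-14, before the deadline.
(4) due by 2020-02-18 + 87 days = 2020-05-15; 2020-04-20 is within that limit.
(5) due by 2020-05-03 + 12 days = 2020-05-15; not done until 2020-05-24, 9 days after the deadline.

Step 5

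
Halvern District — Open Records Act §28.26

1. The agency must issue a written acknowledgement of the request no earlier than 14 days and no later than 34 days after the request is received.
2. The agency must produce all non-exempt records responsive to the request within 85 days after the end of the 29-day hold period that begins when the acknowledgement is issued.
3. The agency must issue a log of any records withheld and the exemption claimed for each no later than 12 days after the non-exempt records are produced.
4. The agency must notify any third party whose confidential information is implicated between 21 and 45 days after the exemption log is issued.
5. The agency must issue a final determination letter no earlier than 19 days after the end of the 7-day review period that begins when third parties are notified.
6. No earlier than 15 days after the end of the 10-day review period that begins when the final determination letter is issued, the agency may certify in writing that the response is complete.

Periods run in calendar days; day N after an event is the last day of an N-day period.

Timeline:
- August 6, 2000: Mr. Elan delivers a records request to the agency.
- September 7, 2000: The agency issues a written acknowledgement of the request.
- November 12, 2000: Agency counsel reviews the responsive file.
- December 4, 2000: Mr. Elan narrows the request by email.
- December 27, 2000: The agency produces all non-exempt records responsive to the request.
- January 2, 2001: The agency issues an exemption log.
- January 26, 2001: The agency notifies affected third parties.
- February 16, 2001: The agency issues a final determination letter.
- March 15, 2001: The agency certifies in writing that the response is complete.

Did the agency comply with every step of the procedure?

Step 1 — 14 and 34 days from August 6, 2000 (when the request is received) are August 20, 2000 and September 9, 2000 respectively; September 7, 2000 falls inside that range.
Step 2 — counting 85 days from October 6, 2000 (end of the 29-day hold period, which began when the acknowledgement is issued on September 7, 2000) gives a deadline of December 30, 2000; completed December 27, 2000, before the deadline.
Step 3 — counting 12 days from December 27, 2000 (when the non-exempt records are produced) gives a deadline of January 8, 2001; completed January 2, 2001, before the deadline.
Step 4 — 21 and 45 days from January 2, 2001 (when the exemption log is issued) are January 23, 2001 and February 16, 2001 respectively; January 26, 2001 falls inside that range.
Step 5 — must wait 19 days from February 2, 2001 (end of the 7-day review period, which began when third parties are notified on January 26, 2001), so not before February 21, 2001; acted on February 16, 2001, 5 days prematurely.

No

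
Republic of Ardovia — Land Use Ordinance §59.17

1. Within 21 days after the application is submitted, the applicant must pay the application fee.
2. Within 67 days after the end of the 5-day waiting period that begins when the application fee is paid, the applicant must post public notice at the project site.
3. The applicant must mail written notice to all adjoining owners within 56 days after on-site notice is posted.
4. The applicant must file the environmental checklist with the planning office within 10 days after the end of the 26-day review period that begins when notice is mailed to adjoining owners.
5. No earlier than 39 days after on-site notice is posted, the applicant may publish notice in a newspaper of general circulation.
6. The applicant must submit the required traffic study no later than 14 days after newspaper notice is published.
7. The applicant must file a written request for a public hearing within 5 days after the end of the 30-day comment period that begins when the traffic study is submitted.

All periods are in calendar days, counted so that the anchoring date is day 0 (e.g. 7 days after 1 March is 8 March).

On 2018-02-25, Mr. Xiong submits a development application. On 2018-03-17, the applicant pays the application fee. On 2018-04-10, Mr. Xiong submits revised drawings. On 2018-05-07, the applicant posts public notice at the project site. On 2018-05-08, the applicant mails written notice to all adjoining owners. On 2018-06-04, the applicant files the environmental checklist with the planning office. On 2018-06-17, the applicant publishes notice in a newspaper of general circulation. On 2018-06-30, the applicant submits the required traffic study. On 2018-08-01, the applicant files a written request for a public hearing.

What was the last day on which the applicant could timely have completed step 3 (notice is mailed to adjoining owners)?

2018-07-02

Step 3 runs from 2018-05-07, when on-site notice is posted. 56 days after 2018-05-07 is 2018-07-02.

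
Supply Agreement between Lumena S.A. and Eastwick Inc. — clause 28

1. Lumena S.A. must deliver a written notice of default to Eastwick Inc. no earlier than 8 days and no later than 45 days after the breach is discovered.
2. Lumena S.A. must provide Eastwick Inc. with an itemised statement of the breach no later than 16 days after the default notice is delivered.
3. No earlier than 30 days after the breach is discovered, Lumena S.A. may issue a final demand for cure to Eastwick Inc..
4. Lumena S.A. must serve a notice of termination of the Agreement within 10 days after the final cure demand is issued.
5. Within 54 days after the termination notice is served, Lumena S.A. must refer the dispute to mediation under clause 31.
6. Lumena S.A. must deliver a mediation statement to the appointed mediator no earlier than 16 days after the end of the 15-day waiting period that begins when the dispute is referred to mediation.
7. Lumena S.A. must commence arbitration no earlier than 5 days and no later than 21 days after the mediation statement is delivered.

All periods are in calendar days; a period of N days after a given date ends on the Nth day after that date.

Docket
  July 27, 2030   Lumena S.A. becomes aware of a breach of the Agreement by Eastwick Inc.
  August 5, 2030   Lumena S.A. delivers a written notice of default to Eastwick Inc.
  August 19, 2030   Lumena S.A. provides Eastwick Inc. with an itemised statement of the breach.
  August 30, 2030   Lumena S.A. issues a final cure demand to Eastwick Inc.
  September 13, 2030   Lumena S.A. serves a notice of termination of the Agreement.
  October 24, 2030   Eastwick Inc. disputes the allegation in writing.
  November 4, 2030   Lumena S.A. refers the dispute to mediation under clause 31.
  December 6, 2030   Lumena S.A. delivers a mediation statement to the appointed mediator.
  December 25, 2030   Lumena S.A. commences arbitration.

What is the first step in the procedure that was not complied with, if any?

Step 4

Step 1: the window is 8–45 days after July 27, 2030 (when the breach is discovered), so August 4, 2030 through September 10, 2030; done August 5, 2030, which is between those dates.
Step 2: 16 days after August 5, 2030 (when the default notice is delivered) is August 21, 2030; done August 19, 2030 — timely.
Step 3: the earliest permitted date is 30 days after July 27, 2030 (when the breach is discovered), i.e. August 26, 2030; done August 30, 2030 — permitted.
Step 4: 10 days after August 30, 2030 (when the final cure demand is issued) is September 9, 2030; September 13, 2030 misses that deadline by 4 days.
No need to go further; step 4 was not satisfied.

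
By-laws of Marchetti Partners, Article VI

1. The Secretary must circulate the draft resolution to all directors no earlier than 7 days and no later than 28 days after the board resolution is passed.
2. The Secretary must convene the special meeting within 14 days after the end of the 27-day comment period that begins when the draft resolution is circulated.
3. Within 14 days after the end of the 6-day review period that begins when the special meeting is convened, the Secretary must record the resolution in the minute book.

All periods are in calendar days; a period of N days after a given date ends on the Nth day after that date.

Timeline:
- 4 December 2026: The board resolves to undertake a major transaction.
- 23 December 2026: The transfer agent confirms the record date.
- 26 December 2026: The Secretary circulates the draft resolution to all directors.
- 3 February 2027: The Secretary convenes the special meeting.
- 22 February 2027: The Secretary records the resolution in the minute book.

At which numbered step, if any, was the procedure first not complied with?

None — every step was satisfied

(1) the permitted window runs from 4 December 2026 + 7 = 11 December 2026 to 4 December 2026 + 28 = 1 January 2027; done 26 December 2026 — within the window.
(2) due by 22 January 2027 + 14 days = 5 February 2027; done 3 February 2027 — timely.
(3) due by 9 February 2027 + 14 days = 23 February 2027; completed 22 February 2027, before the deadline.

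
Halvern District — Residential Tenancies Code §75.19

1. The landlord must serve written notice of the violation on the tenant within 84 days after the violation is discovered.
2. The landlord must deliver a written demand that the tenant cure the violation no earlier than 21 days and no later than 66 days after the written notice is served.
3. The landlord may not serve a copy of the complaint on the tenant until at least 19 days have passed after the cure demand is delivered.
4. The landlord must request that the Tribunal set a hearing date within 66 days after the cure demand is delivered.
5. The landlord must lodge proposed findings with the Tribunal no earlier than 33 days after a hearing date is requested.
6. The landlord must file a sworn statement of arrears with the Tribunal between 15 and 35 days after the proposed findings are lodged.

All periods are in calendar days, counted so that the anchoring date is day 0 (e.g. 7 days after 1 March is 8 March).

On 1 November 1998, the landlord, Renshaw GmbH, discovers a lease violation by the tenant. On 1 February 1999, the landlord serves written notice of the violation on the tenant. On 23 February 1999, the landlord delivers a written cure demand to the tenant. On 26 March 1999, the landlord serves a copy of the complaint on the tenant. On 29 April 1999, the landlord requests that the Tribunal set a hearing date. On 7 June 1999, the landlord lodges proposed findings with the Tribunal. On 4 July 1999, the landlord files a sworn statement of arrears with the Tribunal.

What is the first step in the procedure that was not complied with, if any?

Step 1: 84 days after 1 November 1998 (when the violation is discovered) is 24 January 1999; 1 February 1999 misses that deadline by 8 days.
The procedure was therefore not followed at step 1.

Step 1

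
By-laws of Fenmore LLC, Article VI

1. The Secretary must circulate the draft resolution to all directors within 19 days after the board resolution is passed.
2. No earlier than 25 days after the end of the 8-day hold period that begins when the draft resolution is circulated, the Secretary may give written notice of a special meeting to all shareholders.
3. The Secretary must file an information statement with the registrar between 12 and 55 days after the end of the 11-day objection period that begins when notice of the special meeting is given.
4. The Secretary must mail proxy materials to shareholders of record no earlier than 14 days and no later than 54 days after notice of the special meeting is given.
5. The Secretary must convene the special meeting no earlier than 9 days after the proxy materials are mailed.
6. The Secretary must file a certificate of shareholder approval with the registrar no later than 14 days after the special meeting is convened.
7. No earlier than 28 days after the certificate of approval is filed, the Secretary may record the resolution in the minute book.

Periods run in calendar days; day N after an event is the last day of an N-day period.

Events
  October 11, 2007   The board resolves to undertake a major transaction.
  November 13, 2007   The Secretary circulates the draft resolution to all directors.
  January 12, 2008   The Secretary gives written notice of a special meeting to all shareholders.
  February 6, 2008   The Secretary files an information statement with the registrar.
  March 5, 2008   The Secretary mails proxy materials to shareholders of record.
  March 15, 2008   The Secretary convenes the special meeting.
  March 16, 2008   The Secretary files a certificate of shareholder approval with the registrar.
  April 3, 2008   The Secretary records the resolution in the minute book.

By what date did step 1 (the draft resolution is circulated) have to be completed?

October 30, 2007

Step 1 runs from October 11, 2007, when the board resolution is passed. 19 days after October 11, 2007 is October 30, 2007.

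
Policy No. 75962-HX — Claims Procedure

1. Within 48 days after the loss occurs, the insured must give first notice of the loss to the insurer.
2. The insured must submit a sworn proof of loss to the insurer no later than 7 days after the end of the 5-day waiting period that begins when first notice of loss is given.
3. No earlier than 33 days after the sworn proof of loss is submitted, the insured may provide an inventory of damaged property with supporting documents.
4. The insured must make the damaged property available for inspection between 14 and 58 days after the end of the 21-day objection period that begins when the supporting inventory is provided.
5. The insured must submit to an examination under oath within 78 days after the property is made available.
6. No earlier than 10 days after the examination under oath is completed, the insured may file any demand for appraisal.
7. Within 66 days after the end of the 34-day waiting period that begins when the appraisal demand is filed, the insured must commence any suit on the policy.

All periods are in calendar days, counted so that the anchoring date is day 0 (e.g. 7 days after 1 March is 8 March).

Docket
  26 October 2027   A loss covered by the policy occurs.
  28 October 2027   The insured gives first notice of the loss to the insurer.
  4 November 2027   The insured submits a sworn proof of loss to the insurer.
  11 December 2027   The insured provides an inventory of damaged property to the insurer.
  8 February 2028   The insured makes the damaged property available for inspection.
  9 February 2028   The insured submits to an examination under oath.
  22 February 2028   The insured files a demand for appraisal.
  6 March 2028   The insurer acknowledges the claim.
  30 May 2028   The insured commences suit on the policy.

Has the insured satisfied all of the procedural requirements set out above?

Step 1 — counting 48 days from 26 October 2027 (when the loss occurs) gives a deadline of 13 December 2027; done 28 October 2027 — timely.
Step 2 — counting 7 days from 2 November 2027 (end of the 5-day waiting period, which began when first notice of loss is given on 28 October 2027) gives a deadline of 9 November 2027; 4 November 2027 is within that limit.
Step 3 — must wait 33 days from 4 November 2027 (when the sworn proof of loss is submitted), so not before 7 December 2027; 11 December 2027 is on or after that date.
Step 4 — 14 and 58 days from 1 January 2028 (end of the 21-day objection period, which began when the supporting inventory is provided on 11 December 2027) are 15 January 2028 and 28 February 2028 respectively; done 8 February 2028, which is between those dates.
Step 5 — counting 78 days from 8 February 2028 (when the property is made available) gives a deadline of 26 April 2028; completed 9 February 2028, before the deadline.
Step 6 — must wait 10 days from 9 February 2028 (when the examination under oath is completed), so not before 19 February 2028; 22 February 2028 is on or after that date.
Step 7 — counting 66 days from 27 March 2028 (end of the 34-day waiting period, which began when the appraisal demand is filed on 22 February 2028) gives a deadline of 1 June 2028; done 30 May 2028 — timely.

Yes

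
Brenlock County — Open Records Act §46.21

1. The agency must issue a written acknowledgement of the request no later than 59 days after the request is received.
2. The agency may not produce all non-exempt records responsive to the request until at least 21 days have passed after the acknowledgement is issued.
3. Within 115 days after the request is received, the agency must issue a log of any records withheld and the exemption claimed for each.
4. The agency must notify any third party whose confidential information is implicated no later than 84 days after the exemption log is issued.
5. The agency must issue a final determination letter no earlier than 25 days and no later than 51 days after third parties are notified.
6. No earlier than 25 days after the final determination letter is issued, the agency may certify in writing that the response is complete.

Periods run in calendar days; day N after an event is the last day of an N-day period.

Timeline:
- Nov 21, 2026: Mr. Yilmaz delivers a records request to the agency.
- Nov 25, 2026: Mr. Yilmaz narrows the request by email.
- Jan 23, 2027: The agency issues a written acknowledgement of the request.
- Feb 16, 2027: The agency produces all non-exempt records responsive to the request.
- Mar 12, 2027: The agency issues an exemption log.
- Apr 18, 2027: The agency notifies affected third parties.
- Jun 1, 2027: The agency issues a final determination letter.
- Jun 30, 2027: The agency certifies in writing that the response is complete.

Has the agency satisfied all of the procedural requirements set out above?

No

Step 1 — counting 59 days from Nov 21, 2026 (when the request is received) gives a deadline of Jan 19, 2027; not done until Jan 23, 2027, 4 days after the deadline.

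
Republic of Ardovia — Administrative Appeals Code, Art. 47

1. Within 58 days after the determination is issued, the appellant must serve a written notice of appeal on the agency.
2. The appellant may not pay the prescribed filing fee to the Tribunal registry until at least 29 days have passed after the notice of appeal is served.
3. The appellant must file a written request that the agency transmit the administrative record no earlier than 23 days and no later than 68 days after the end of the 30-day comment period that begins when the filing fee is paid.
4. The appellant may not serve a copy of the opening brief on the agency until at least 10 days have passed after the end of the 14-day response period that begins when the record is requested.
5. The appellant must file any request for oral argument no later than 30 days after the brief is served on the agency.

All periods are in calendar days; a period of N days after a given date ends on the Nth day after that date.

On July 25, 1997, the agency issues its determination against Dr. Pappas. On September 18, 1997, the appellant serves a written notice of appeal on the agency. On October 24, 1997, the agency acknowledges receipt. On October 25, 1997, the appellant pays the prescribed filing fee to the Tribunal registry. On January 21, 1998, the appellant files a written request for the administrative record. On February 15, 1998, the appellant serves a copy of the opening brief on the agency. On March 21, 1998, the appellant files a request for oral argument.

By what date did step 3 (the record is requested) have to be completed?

January 31, 1998

The filing fee is paid on October 25, 1997; the 30-day comment period therefore ends November 24, 1997, and step 3 runs from that date. The window is 23–68 days after November 24, 1997; it closes on January 31, 1998.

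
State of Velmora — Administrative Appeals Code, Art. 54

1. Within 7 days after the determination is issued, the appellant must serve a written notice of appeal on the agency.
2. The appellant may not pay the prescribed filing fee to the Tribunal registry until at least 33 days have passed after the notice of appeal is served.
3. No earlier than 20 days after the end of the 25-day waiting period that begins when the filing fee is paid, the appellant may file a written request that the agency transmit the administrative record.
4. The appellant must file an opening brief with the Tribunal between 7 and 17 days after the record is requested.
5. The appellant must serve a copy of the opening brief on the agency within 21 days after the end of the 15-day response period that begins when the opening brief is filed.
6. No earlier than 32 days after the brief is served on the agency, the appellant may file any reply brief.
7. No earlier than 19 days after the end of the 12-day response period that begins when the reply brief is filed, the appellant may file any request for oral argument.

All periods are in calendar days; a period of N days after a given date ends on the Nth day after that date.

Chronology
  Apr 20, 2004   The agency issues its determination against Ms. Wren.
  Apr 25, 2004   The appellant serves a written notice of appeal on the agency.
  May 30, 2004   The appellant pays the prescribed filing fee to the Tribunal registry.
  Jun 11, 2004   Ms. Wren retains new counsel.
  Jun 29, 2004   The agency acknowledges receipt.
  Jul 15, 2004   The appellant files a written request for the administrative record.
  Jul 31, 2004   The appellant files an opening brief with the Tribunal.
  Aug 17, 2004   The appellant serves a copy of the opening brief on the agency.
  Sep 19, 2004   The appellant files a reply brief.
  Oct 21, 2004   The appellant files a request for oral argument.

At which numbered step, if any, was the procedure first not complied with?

Step 1 — counting 7 days from Apr 20, 2004 (when the determination is issued) gives a deadline of Apr 27, 2004; Apr 25, 2004 is within that limit.
Step 2 — must wait 33 days from Apr 25, 2004 (when the notice of appeal is served), so not before May 28, 2004; done May 30, 2004, after the minimum wait.
Step 3 — must wait 20 days from Jun 24, 2004 (end of the 25-day waiting period, which began when the filing fee is paid on May 30, 2004), so not before Jul 14, 2004; done Jul 15, 2004, after the minimum wait.
Step 4 — 7 and 17 days from Jul 15, 2004 (when the record is requested) are Jul 22, 2004 and Aug 1, 2004 respectively; Jul 31, 2004 falls inside that range.
Step 5 — counting 21 days from Aug 15, 2004 (end of the 15-day response period, which began when the opening brief is filed on Jul 31, 2004) gives a deadline of Sep 5, 2004; completed Aug 17, 2004, before the deadline.
Step 6 — must wait 32 days from Aug 17, 2004 (when the brief is served on the agency), so not before Sep 18, 2004; done Sep 19, 2004, after the minimum wait.
Step 7 — must wait 19 days from Oct 1, 2004 (end of the 12-day response period, which began when the reply brief is filed on Sep 19, 2004), so not before Oct 20, 2004; Oct 21, 2004 is on or after that date.

None — every step was satisfied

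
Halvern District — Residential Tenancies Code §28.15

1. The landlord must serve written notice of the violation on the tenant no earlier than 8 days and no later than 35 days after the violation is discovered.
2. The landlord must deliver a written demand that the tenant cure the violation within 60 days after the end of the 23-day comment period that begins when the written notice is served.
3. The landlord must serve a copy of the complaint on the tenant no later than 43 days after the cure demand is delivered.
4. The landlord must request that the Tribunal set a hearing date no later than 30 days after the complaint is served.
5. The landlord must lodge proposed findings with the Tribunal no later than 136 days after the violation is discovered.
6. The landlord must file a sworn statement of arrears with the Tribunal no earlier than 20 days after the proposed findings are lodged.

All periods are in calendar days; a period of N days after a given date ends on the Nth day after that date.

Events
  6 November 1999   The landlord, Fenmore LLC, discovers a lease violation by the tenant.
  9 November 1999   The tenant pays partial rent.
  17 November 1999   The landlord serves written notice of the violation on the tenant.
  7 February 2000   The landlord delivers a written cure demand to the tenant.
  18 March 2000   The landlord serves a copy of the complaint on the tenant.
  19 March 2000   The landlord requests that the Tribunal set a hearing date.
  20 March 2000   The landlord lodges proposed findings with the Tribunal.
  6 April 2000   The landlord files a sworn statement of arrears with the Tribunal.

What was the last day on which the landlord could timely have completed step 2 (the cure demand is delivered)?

8 February 2000

The written notice is served on 17 November 1999; the 23-day comment period therefore ends 10 December 1999, and step 2 runs from that date. 60 days after 10 December 1999 is 8 February 2000.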